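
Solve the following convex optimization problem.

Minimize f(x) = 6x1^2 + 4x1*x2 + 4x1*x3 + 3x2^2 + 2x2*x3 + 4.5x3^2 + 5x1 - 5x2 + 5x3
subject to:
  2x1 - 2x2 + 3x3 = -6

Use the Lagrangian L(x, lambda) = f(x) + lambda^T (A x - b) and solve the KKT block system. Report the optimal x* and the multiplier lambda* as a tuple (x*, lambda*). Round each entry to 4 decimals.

Form the Lagrangian:
  L(x, lambda) = (1/2) x^T Q x + c^T x + lambda^T (A x - b)
Stationarity (grad_x L = 0): Q x + c + A^T lambda = 0.
Primal feasibility: A x = b.

This gives the KKT block system:
  [ Q   A^T ] [ x     ]   [-c ]
  [ A    0  ] [ lambda ] = [ b ]

Solving the linear system:
  x*      = (-0.715, 1.47, -0.5433)
  lambda* = (-0.0633)
  f(x*)   = -7.0108

x* = (-0.715, 1.47, -0.5433), lambda* = (-0.0633)


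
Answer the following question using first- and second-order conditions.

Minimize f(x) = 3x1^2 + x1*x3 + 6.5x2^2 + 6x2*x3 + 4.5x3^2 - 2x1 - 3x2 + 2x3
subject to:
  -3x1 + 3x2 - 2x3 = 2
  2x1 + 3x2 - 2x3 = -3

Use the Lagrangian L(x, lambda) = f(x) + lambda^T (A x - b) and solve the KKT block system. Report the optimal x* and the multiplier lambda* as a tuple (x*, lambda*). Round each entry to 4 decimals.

Form the Lagrangian:
  L(x, lambda) = (1/2) x^T Q x + c^T x + lambda^T (A x - b)
Stationarity (grad_x L = 0): Q x + c + A^T lambda = 0.
Primal feasibility: A x = b.

This gives the KKT block system:
  [ Q   A^T ] [ x     ]   [-c ]
  [ A    0  ] [ lambda ] = [ b ]

Solving the linear system:
  x*      = (-1, -0.161, 0.2585)
  lambda* = (-1.0761, 2.2566)
  f(x*)   = 5.961

x* = (-1, -0.161, 0.2585), lambda* = (-1.0761, 2.2566)


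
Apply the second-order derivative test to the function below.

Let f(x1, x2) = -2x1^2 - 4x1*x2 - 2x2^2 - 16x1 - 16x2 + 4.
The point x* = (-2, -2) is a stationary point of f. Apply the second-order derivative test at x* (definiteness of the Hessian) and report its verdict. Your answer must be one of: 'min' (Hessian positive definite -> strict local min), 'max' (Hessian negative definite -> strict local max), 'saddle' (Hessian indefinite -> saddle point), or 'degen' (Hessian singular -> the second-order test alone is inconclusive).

Compute the Hessian H = grad^2 f:
  H = [[-4, -4], [-4, -4]]
Verify stationarity: grad f(x*) = H x* + g = (0, 0).
Eigenvalues of H: -8, 0.
H has a zero eigenvalue (singular; negative semidefinite but not definite), so H is neither positive definite, negative definite, nor indefinite. The second-order test alone is inconclusive -> degen.
(Indeed, f is constant along the null direction of H through x*, so x* is not a strict local extremum.)

degen


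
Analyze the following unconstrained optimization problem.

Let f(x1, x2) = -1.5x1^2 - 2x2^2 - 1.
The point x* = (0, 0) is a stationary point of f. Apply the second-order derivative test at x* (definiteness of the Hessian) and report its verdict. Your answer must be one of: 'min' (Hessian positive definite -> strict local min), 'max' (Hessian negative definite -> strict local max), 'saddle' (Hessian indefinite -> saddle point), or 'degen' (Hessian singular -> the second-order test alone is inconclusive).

Compute the Hessian H = grad^2 f:
  H = [[-3, 0], [0, -4]]
Verify stationarity: grad f(x*) = H x* + g = (0, 0).
Eigenvalues of H: -4, -3.
Both eigenvalues < 0, so H is negative definite -> x* is a strict local max.

max


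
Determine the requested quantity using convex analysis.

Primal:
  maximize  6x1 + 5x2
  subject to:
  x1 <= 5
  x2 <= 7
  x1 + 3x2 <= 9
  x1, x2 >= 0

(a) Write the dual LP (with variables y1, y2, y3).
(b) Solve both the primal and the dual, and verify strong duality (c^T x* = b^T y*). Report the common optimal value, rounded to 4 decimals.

The standard primal-dual pair for 'max c^T x s.t. A x <= b, x >= 0' is:
  Dual:  min b^T y  s.t.  A^T y >= c,  y >= 0.

So the dual LP is:
  minimize  5y1 + 7y2 + 9y3
  subject to:
    y1 + y3 >= 6
    y2 + 3y3 >= 5
    y1, y2, y3 >= 0

Solving the primal: x* = (5, 1.3333).
  primal value c^T x* = 36.6667.
Solving the dual: y* = (4.3333, 0, 1.6667).
  dual value b^T y* = 36.6667.
Strong duality: c^T x* = b^T y*. Confirmed.

36.6667


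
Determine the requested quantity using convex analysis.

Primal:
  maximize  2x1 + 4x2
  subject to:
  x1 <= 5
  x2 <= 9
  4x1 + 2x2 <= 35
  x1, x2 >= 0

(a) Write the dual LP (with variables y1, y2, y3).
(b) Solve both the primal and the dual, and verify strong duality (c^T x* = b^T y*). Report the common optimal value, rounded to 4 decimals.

The standard primal-dual pair for 'max c^T x s.t. A x <= b, x >= 0' is:
  Dual:  min b^T y  s.t.  A^T y >= c,  y >= 0.

So the dual LP is:
  minimize  5y1 + 9y2 + 35y3
  subject to:
    y1 + 4y3 >= 2
    y2 + 2y3 >= 4
    y1, y2, y3 >= 0

Solving the primal: x* = (4.25, 9).
  primal value c^T x* = 44.5.
Solving the dual: y* = (0, 3, 0.5).
  dual value b^T y* = 44.5.
Strong duality: c^T x* = b^T y*. Confirmed.

44.5


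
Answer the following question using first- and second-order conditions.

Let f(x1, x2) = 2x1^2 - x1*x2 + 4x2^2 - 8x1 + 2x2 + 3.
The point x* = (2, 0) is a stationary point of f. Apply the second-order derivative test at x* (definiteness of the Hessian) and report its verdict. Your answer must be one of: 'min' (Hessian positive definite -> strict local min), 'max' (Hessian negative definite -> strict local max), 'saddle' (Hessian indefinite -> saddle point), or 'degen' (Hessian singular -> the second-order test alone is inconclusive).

Compute the Hessian H = grad^2 f:
  H = [[4, -1], [-1, 8]]
Verify stationarity: grad f(x*) = H x* + g = (0, 0).
Eigenvalues of H: 3.7639, 8.2361.
Both eigenvalues > 0, so H is positive definite -> x* is a strict local min.

min


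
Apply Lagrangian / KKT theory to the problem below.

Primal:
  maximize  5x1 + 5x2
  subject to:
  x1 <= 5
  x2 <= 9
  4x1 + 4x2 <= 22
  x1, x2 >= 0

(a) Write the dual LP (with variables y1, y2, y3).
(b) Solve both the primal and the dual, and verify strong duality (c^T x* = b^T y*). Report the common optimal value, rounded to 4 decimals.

The standard primal-dual pair for 'max c^T x s.t. A x <= b, x >= 0' is:
  Dual:  min b^T y  s.t.  A^T y >= c,  y >= 0.

So the dual LP is:
  minimize  5y1 + 9y2 + 22y3
  subject to:
    y1 + 4y3 >= 5
    y2 + 4y3 >= 5
    y1, y2, y3 >= 0

Solving the primal: x* = (0, 5.5).
  primal value c^T x* = 27.5.
Solving the dual: y* = (0, 0, 1.25).
  dual value b^T y* = 27.5.
Strong duality: c^T x* = b^T y*. Confirmed.

27.5


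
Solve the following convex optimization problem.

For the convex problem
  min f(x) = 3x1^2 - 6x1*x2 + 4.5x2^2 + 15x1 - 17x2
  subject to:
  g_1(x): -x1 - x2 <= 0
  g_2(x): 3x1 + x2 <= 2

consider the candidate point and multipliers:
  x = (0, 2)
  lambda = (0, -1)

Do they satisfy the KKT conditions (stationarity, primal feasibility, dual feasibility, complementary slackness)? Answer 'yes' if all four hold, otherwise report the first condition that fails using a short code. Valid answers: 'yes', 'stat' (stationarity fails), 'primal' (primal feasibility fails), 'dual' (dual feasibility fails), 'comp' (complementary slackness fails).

Gradient of f: grad f(x) = Q x + c = (3, 1)
Constraint values g_i(x) = a_i^T x - b_i:
  g_1((0, 2)) = -2
  g_2((0, 2)) = 0
Stationarity residual: grad f(x) + sum_i lambda_i a_i = (0, 0)
  -> stationarity OK
Primal feasibility (all g_i <= 0): OK
Dual feasibility (all lambda_i >= 0): FAILS
Complementary slackness (lambda_i * g_i(x) = 0 for all i): OK

Verdict: the first failing condition is dual_feasibility -> dual.

dual


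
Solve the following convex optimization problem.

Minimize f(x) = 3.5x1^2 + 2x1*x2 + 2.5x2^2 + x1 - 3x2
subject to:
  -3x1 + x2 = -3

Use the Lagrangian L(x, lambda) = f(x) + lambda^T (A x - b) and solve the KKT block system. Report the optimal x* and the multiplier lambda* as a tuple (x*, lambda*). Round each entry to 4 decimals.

Form the Lagrangian:
  L(x, lambda) = (1/2) x^T Q x + c^T x + lambda^T (A x - b)
Stationarity (grad_x L = 0): Q x + c + A^T lambda = 0.
Primal feasibility: A x = b.

This gives the KKT block system:
  [ Q   A^T ] [ x     ]   [-c ]
  [ A    0  ] [ lambda ] = [ b ]

Solving the linear system:
  x*      = (0.9219, -0.2344)
  lambda* = (2.3281)
  f(x*)   = 4.3047

x* = (0.9219, -0.2344), lambda* = (2.3281)


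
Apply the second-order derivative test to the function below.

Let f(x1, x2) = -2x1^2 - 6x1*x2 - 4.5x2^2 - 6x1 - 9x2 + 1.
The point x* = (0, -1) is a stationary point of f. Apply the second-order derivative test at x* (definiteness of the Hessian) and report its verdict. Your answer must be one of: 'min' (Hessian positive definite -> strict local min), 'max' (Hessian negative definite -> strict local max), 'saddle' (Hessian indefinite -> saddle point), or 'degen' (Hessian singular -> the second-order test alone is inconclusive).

Compute the Hessian H = grad^2 f:
  H = [[-4, -6], [-6, -9]]
Verify stationarity: grad f(x*) = H x* + g = (0, 0).
Eigenvalues of H: -13, 0.
H has a zero eigenvalue (singular; negative semidefinite but not definite), so H is neither positive definite, negative definite, nor indefinite. The second-order test alone is inconclusive -> degen.
(Indeed, f is constant along the null direction of H through x*, so x* is not a strict local extremum.)

degen


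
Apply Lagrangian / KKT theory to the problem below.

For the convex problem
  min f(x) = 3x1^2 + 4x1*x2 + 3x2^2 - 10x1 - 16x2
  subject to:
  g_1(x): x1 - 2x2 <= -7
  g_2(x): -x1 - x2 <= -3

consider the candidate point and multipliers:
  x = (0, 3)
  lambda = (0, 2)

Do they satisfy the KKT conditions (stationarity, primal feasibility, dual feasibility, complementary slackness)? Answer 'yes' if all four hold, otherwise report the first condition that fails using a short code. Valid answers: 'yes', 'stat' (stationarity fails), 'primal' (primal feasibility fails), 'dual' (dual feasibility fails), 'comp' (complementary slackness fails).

Gradient of f: grad f(x) = Q x + c = (2, 2)
Constraint values g_i(x) = a_i^T x - b_i:
  g_1((0, 3)) = 1
  g_2((0, 3)) = 0
Stationarity residual: grad f(x) + sum_i lambda_i a_i = (0, 0)
  -> stationarity OK
Primal feasibility (all g_i <= 0): FAILS
Dual feasibility (all lambda_i >= 0): OK
Complementary slackness (lambda_i * g_i(x) = 0 for all i): OK

Verdict: the first failing condition is primal_feasibility -> primal.

primal


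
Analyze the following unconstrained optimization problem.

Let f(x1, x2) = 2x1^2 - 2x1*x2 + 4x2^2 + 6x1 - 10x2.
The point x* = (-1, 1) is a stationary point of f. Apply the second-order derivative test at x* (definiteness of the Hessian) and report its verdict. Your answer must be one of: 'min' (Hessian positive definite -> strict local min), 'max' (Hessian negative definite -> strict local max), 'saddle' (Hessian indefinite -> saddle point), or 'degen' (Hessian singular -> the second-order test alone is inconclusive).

Compute the Hessian H = grad^2 f:
  H = [[4, -2], [-2, 8]]
Verify stationarity: grad f(x*) = H x* + g = (0, 0).
Eigenvalues of H: 3.1716, 8.8284.
Both eigenvalues > 0, so H is positive definite -> x* is a strict local min.

min


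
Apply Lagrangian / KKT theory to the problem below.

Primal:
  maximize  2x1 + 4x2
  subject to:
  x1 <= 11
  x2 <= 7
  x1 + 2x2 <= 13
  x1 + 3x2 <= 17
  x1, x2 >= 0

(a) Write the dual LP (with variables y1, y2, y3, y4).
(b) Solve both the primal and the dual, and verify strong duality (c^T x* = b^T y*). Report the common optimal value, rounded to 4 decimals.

The standard primal-dual pair for 'max c^T x s.t. A x <= b, x >= 0' is:
  Dual:  min b^T y  s.t.  A^T y >= c,  y >= 0.

So the dual LP is:
  minimize  11y1 + 7y2 + 13y3 + 17y4
  subject to:
    y1 + y3 + y4 >= 2
    y2 + 2y3 + 3y4 >= 4
    y1, y2, y3, y4 >= 0

Solving the primal: x* = (11, 1).
  primal value c^T x* = 26.
Solving the dual: y* = (0, 0, 2, 0).
  dual value b^T y* = 26.
Strong duality: c^T x* = b^T y*. Confirmed.

26


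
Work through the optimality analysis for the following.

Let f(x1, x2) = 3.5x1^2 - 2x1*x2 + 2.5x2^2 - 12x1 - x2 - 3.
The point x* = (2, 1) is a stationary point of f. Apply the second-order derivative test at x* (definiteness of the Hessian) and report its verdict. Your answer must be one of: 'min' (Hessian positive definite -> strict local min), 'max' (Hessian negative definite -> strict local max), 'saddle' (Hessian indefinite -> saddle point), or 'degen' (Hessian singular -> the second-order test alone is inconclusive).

Compute the Hessian H = grad^2 f:
  H = [[7, -2], [-2, 5]]
Verify stationarity: grad f(x*) = H x* + g = (0, 0).
Eigenvalues of H: 3.7639, 8.2361.
Both eigenvalues > 0, so H is positive definite -> x* is a strict local min.

min


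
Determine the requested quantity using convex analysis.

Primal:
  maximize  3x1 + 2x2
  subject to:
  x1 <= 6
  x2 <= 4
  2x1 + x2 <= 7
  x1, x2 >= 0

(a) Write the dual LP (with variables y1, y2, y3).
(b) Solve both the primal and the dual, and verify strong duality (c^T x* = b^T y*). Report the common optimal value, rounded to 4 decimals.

The standard primal-dual pair for 'max c^T x s.t. A x <= b, x >= 0' is:
  Dual:  min b^T y  s.t.  A^T y >= c,  y >= 0.

So the dual LP is:
  minimize  6y1 + 4y2 + 7y3
  subject to:
    y1 + 2y3 >= 3
    y2 + y3 >= 2
    y1, y2, y3 >= 0

Solving the primal: x* = (1.5, 4).
  primal value c^T x* = 12.5.
Solving the dual: y* = (0, 0.5, 1.5).
  dual value b^T y* = 12.5.
Strong duality: c^T x* = b^T y*. Confirmed.

12.5


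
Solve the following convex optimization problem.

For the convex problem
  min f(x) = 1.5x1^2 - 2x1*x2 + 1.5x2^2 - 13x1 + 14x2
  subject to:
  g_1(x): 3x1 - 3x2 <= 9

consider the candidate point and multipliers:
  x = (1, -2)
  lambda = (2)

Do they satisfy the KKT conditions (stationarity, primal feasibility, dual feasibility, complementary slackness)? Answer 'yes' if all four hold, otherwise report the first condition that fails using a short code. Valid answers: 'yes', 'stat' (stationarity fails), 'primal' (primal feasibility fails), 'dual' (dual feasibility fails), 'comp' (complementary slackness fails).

Gradient of f: grad f(x) = Q x + c = (-6, 6)
Constraint values g_i(x) = a_i^T x - b_i:
  g_1((1, -2)) = 0
Stationarity residual: grad f(x) + sum_i lambda_i a_i = (0, 0)
  -> stationarity OK
Primal feasibility (all g_i <= 0): OK
Dual feasibility (all lambda_i >= 0): OK
Complementary slackness (lambda_i * g_i(x) = 0 for all i): OK

Verdict: yes, KKT holds.

yes


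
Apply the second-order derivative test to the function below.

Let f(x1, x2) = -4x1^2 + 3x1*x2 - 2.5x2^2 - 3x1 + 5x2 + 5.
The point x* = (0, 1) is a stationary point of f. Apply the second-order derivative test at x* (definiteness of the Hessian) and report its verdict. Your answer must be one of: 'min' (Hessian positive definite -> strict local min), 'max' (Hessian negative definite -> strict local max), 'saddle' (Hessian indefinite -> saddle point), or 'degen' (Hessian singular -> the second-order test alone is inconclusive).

Compute the Hessian H = grad^2 f:
  H = [[-8, 3], [3, -5]]
Verify stationarity: grad f(x*) = H x* + g = (0, 0).
Eigenvalues of H: -9.8541, -3.1459.
Both eigenvalues < 0, so H is negative definite -> x* is a strict local max.

max


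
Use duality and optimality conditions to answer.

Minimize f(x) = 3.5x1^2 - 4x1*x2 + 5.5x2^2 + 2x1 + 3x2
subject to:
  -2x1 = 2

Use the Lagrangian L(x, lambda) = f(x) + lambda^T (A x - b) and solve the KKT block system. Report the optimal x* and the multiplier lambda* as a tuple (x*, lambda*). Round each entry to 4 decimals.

Form the Lagrangian:
  L(x, lambda) = (1/2) x^T Q x + c^T x + lambda^T (A x - b)
Stationarity (grad_x L = 0): Q x + c + A^T lambda = 0.
Primal feasibility: A x = b.

This gives the KKT block system:
  [ Q   A^T ] [ x     ]   [-c ]
  [ A    0  ] [ lambda ] = [ b ]

Solving the linear system:
  x*      = (-1, -0.6364)
  lambda* = (-1.2273)
  f(x*)   = -0.7273

x* = (-1, -0.6364), lambda* = (-1.2273)


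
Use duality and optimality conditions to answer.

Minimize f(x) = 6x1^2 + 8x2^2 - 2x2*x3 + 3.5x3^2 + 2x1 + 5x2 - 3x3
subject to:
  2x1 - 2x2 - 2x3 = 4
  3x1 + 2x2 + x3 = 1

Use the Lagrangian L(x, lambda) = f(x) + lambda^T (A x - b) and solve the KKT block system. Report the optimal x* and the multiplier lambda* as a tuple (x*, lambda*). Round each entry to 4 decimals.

Form the Lagrangian:
  L(x, lambda) = (1/2) x^T Q x + c^T x + lambda^T (A x - b)
Stationarity (grad_x L = 0): Q x + c + A^T lambda = 0.
Primal feasibility: A x = b.

This gives the KKT block system:
  [ Q   A^T ] [ x     ]   [-c ]
  [ A    0  ] [ lambda ] = [ b ]

Solving the linear system:
  x*      = (0.8987, -0.5946, -0.5067)
  lambda* = (-3.6071, -1.8566)
  f(x*)   = 8.3145

x* = (0.8987, -0.5946, -0.5067), lambda* = (-3.6071, -1.8566)


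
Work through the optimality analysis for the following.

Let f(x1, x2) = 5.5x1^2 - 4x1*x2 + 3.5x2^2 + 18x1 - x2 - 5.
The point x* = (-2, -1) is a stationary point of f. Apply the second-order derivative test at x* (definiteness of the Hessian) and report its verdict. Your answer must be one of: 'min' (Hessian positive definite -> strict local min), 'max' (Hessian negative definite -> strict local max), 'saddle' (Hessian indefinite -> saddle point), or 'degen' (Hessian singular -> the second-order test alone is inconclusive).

Compute the Hessian H = grad^2 f:
  H = [[11, -4], [-4, 7]]
Verify stationarity: grad f(x*) = H x* + g = (0, 0).
Eigenvalues of H: 4.5279, 13.4721.
Both eigenvalues > 0, so H is positive definite -> x* is a strict local min.

min


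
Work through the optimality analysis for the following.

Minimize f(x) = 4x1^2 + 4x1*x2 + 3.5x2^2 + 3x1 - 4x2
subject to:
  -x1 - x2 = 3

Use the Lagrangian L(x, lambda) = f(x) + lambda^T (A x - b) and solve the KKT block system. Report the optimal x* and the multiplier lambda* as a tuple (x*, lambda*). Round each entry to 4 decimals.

Form the Lagrangian:
  L(x, lambda) = (1/2) x^T Q x + c^T x + lambda^T (A x - b)
Stationarity (grad_x L = 0): Q x + c + A^T lambda = 0.
Primal feasibility: A x = b.

This gives the KKT block system:
  [ Q   A^T ] [ x     ]   [-c ]
  [ A    0  ] [ lambda ] = [ b ]

Solving the linear system:
  x*      = (-2.2857, -0.7143)
  lambda* = (-18.1429)
  f(x*)   = 25.2143

x* = (-2.2857, -0.7143), lambda* = (-18.1429)


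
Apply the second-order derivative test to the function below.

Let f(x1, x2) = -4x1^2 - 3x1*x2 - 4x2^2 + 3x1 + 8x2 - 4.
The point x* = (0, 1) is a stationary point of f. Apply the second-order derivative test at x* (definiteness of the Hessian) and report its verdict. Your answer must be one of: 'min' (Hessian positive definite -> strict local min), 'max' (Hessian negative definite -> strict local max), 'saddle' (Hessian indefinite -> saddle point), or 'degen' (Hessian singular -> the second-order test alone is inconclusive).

Compute the Hessian H = grad^2 f:
  H = [[-8, -3], [-3, -8]]
Verify stationarity: grad f(x*) = H x* + g = (0, 0).
Eigenvalues of H: -11, -5.
Both eigenvalues < 0, so H is negative definite -> x* is a strict local max.

max


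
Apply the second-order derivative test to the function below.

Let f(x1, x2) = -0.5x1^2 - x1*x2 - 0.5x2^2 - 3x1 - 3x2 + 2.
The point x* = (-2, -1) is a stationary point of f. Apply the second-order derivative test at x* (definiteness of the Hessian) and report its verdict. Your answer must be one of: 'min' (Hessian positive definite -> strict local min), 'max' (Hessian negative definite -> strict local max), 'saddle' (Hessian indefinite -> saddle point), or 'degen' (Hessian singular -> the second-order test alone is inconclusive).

Compute the Hessian H = grad^2 f:
  H = [[-1, -1], [-1, -1]]
Verify stationarity: grad f(x*) = H x* + g = (0, 0).
Eigenvalues of H: -2, 0.
H has a zero eigenvalue (singular; negative semidefinite but not definite), so H is neither positive definite, negative definite, nor indefinite. The second-order test alone is inconclusive -> degen.
(Indeed, f is constant along the null direction of H through x*, so x* is not a strict local extremum.)

degen


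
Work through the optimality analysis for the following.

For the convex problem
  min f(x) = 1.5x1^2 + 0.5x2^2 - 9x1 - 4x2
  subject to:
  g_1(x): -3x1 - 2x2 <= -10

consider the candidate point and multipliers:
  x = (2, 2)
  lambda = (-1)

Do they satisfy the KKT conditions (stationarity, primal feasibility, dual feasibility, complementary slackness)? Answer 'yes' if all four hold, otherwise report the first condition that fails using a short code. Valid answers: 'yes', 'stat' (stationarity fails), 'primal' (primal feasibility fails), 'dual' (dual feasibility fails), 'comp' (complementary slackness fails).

Gradient of f: grad f(x) = Q x + c = (-3, -2)
Constraint values g_i(x) = a_i^T x - b_i:
  g_1((2, 2)) = 0
Stationarity residual: grad f(x) + sum_i lambda_i a_i = (0, 0)
  -> stationarity OK
Primal feasibility (all g_i <= 0): OK
Dual feasibility (all lambda_i >= 0): FAILS
Complementary slackness (lambda_i * g_i(x) = 0 for all i): OK

Verdict: the first failing condition is dual_feasibility -> dual.

dual


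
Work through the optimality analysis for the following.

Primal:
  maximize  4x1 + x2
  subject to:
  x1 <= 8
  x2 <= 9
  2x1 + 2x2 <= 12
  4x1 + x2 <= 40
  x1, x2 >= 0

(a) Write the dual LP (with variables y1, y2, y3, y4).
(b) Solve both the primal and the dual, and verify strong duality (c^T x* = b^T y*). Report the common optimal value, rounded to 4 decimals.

The standard primal-dual pair for 'max c^T x s.t. A x <= b, x >= 0' is:
  Dual:  min b^T y  s.t.  A^T y >= c,  y >= 0.

So the dual LP is:
  minimize  8y1 + 9y2 + 12y3 + 40y4
  subject to:
    y1 + 2y3 + 4y4 >= 4
    y2 + 2y3 + y4 >= 1
    y1, y2, y3, y4 >= 0

Solving the primal: x* = (6, 0).
  primal value c^T x* = 24.
Solving the dual: y* = (0, 0, 2, 0).
  dual value b^T y* = 24.
Strong duality: c^T x* = b^T y*. Confirmed.

24


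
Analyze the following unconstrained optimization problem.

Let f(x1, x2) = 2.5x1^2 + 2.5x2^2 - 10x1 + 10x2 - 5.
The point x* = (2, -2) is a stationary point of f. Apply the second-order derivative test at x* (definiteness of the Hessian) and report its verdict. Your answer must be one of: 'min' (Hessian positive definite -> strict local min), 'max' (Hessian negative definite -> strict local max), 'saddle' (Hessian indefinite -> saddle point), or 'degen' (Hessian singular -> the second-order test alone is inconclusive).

Compute the Hessian H = grad^2 f:
  H = [[5, 0], [0, 5]]
Verify stationarity: grad f(x*) = H x* + g = (0, 0).
Eigenvalues of H: 5, 5.
Both eigenvalues > 0, so H is positive definite -> x* is a strict local min.

min


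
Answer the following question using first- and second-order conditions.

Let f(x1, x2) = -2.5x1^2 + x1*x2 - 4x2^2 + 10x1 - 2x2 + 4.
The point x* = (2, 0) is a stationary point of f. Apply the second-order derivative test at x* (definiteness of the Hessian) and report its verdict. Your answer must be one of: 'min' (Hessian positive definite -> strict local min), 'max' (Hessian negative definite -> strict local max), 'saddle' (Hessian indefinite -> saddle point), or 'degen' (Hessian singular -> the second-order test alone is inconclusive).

Compute the Hessian H = grad^2 f:
  H = [[-5, 1], [1, -8]]
Verify stationarity: grad f(x*) = H x* + g = (0, 0).
Eigenvalues of H: -8.3028, -4.6972.
Both eigenvalues < 0, so H is negative definite -> x* is a strict local max.

max


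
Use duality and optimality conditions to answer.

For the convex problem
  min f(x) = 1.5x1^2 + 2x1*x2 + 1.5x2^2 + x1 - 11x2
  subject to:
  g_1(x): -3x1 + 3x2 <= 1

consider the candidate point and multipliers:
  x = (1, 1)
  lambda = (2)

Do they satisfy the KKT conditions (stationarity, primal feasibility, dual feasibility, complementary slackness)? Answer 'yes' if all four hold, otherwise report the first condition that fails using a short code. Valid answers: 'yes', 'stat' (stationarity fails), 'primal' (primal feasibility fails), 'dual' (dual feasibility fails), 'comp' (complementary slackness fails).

Gradient of f: grad f(x) = Q x + c = (6, -6)
Constraint values g_i(x) = a_i^T x - b_i:
  g_1((1, 1)) = -1
Stationarity residual: grad f(x) + sum_i lambda_i a_i = (0, 0)
  -> stationarity OK
Primal feasibility (all g_i <= 0): OK
Dual feasibility (all lambda_i >= 0): OK
Complementary slackness (lambda_i * g_i(x) = 0 for all i): FAILS

Verdict: the first failing condition is complementary_slackness -> comp.

comp


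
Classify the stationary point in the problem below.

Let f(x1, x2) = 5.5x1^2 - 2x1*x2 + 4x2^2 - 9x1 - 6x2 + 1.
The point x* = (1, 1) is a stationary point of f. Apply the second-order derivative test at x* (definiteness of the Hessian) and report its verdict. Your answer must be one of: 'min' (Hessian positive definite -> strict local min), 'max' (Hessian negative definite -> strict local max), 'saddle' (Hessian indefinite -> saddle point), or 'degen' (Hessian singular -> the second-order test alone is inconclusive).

Compute the Hessian H = grad^2 f:
  H = [[11, -2], [-2, 8]]
Verify stationarity: grad f(x*) = H x* + g = (0, 0).
Eigenvalues of H: 7, 12.
Both eigenvalues > 0, so H is positive definite -> x* is a strict local min.

min


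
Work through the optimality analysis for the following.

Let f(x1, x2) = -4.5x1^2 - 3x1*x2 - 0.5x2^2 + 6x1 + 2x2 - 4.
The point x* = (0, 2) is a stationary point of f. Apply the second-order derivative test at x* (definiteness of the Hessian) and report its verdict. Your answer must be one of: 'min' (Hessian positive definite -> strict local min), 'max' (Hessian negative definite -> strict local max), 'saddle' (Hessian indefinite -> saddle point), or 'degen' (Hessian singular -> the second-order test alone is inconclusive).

Compute the Hessian H = grad^2 f:
  H = [[-9, -3], [-3, -1]]
Verify stationarity: grad f(x*) = H x* + g = (0, 0).
Eigenvalues of H: -10, 0.
H has a zero eigenvalue (singular; negative semidefinite but not definite), so H is neither positive definite, negative definite, nor indefinite. The second-order test alone is inconclusive -> degen.
(Indeed, f is constant along the null direction of H through x*, so x* is not a strict local extremum.)

degen


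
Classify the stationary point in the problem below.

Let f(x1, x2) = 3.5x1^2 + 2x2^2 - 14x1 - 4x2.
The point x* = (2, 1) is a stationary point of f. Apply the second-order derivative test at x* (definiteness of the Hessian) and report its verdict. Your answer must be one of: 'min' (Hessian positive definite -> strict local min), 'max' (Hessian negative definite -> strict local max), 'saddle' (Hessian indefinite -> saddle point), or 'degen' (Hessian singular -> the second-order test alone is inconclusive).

Compute the Hessian H = grad^2 f:
  H = [[7, 0], [0, 4]]
Verify stationarity: grad f(x*) = H x* + g = (0, 0).
Eigenvalues of H: 4, 7.
Both eigenvalues > 0, so H is positive definite -> x* is a strict local min.

min


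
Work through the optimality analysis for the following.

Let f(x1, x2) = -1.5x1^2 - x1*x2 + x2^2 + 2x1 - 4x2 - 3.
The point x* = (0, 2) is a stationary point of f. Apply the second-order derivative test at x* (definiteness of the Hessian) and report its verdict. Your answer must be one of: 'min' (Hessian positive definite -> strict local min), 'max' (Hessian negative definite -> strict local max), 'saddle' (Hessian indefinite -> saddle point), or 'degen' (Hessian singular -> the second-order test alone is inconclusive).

Compute the Hessian H = grad^2 f:
  H = [[-3, -1], [-1, 2]]
Verify stationarity: grad f(x*) = H x* + g = (0, 0).
Eigenvalues of H: -3.1926, 2.1926.
Eigenvalues have mixed signs, so H is indefinite -> x* is a saddle point.

saddle


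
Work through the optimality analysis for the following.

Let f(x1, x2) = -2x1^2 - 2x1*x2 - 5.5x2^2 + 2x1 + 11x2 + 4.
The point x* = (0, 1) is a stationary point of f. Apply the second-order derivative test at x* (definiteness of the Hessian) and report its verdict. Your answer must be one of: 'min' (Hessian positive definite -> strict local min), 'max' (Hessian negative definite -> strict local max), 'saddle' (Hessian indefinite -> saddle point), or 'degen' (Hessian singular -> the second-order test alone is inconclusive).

Compute the Hessian H = grad^2 f:
  H = [[-4, -2], [-2, -11]]
Verify stationarity: grad f(x*) = H x* + g = (0, 0).
Eigenvalues of H: -11.5311, -3.4689.
Both eigenvalues < 0, so H is negative definite -> x* is a strict local max.

max


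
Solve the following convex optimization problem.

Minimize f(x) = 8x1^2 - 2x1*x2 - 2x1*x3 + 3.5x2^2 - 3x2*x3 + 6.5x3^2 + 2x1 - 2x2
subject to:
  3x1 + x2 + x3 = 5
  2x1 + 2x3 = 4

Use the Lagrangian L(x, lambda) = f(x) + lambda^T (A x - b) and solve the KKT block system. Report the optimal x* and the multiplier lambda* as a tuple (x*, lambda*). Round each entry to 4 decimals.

Form the Lagrangian:
  L(x, lambda) = (1/2) x^T Q x + c^T x + lambda^T (A x - b)
Stationarity (grad_x L = 0): Q x + c + A^T lambda = 0.
Primal feasibility: A x = b.

This gives the KKT block system:
  [ Q   A^T ] [ x     ]   [-c ]
  [ A    0  ] [ lambda ] = [ b ]

Solving the linear system:
  x*      = (0.8947, 1.2105, 1.1053)
  lambda* = (-1.3684, -3.7895)
  f(x*)   = 10.6842

x* = (0.8947, 1.2105, 1.1053), lambda* = (-1.3684, -3.7895)


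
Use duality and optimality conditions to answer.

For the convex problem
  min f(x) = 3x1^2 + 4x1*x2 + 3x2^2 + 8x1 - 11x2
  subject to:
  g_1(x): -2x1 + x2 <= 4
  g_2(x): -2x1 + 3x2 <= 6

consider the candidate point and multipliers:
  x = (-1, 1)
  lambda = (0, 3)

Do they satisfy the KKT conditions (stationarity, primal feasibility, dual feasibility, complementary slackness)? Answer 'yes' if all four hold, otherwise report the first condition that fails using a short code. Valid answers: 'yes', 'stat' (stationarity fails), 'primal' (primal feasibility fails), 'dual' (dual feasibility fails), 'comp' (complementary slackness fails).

Gradient of f: grad f(x) = Q x + c = (6, -9)
Constraint values g_i(x) = a_i^T x - b_i:
  g_1((-1, 1)) = -1
  g_2((-1, 1)) = -1
Stationarity residual: grad f(x) + sum_i lambda_i a_i = (0, 0)
  -> stationarity OK
Primal feasibility (all g_i <= 0): OK
Dual feasibility (all lambda_i >= 0): OK
Complementary slackness (lambda_i * g_i(x) = 0 for all i): FAILS

Verdict: the first failing condition is complementary_slackness -> comp.

comp


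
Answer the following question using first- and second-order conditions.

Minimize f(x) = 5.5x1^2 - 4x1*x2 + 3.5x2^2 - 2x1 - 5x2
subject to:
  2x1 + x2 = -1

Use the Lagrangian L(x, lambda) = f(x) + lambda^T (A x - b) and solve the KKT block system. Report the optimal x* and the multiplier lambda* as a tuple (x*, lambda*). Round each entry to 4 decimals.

Form the Lagrangian:
  L(x, lambda) = (1/2) x^T Q x + c^T x + lambda^T (A x - b)
Stationarity (grad_x L = 0): Q x + c + A^T lambda = 0.
Primal feasibility: A x = b.

This gives the KKT block system:
  [ Q   A^T ] [ x     ]   [-c ]
  [ A    0  ] [ lambda ] = [ b ]

Solving the linear system:
  x*      = (-0.4727, -0.0545)
  lambda* = (3.4909)
  f(x*)   = 2.3545

x* = (-0.4727, -0.0545), lambda* = (3.4909)


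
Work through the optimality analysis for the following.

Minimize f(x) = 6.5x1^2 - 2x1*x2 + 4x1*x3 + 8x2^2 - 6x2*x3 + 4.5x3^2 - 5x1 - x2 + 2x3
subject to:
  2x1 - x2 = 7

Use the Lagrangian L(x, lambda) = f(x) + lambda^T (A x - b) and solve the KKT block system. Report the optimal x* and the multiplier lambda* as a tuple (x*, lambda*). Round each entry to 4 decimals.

Form the Lagrangian:
  L(x, lambda) = (1/2) x^T Q x + c^T x + lambda^T (A x - b)
Stationarity (grad_x L = 0): Q x + c + A^T lambda = 0.
Primal feasibility: A x = b.

This gives the KKT block system:
  [ Q   A^T ] [ x     ]   [-c ]
  [ A    0  ] [ lambda ] = [ b ]

Solving the linear system:
  x*      = (2.8743, -1.2513, -2.3339)
  lambda* = (-12.7666)
  f(x*)   = 35.789

x* = (2.8743, -1.2513, -2.3339), lambda* = (-12.7666)


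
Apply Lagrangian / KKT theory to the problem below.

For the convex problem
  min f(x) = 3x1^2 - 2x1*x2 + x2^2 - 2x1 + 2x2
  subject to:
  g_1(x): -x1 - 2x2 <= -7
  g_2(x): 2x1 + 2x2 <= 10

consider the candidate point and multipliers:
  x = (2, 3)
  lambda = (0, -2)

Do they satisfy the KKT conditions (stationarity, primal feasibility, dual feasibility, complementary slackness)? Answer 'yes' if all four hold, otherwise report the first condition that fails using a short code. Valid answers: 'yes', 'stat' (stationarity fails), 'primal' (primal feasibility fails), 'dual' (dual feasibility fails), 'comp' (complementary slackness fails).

Gradient of f: grad f(x) = Q x + c = (4, 4)
Constraint values g_i(x) = a_i^T x - b_i:
  g_1((2, 3)) = -1
  g_2((2, 3)) = 0
Stationarity residual: grad f(x) + sum_i lambda_i a_i = (0, 0)
  -> stationarity OK
Primal feasibility (all g_i <= 0): OK
Dual feasibility (all lambda_i >= 0): FAILS
Complementary slackness (lambda_i * g_i(x) = 0 for all i): OK

Verdict: the first failing condition is dual_feasibility -> dual.

dual


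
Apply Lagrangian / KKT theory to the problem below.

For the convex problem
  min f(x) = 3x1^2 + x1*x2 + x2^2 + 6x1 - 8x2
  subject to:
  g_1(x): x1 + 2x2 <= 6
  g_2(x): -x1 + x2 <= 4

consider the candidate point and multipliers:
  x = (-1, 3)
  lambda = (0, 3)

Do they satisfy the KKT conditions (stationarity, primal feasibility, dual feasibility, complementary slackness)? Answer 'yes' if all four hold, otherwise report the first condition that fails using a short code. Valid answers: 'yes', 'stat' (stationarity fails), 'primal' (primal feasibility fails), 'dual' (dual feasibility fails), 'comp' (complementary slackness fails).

Gradient of f: grad f(x) = Q x + c = (3, -3)
Constraint values g_i(x) = a_i^T x - b_i:
  g_1((-1, 3)) = -1
  g_2((-1, 3)) = 0
Stationarity residual: grad f(x) + sum_i lambda_i a_i = (0, 0)
  -> stationarity OK
Primal feasibility (all g_i <= 0): OK
Dual feasibility (all lambda_i >= 0): OK
Complementary slackness (lambda_i * g_i(x) = 0 for all i): OK

Verdict: yes, KKT holds.

yes


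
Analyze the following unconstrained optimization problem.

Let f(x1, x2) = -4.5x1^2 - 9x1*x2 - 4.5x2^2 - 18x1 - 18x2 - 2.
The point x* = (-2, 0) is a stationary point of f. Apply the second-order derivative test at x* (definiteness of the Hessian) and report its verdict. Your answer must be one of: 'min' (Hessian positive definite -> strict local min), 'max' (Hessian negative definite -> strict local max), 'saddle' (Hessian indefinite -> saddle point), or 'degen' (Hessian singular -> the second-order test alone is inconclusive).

Compute the Hessian H = grad^2 f:
  H = [[-9, -9], [-9, -9]]
Verify stationarity: grad f(x*) = H x* + g = (0, 0).
Eigenvalues of H: -18, 0.
H has a zero eigenvalue (singular; negative semidefinite but not definite), so H is neither positive definite, negative definite, nor indefinite. The second-order test alone is inconclusive -> degen.
(Indeed, f is constant along the null direction of H through x*, so x* is not a strict local extremum.)

degen


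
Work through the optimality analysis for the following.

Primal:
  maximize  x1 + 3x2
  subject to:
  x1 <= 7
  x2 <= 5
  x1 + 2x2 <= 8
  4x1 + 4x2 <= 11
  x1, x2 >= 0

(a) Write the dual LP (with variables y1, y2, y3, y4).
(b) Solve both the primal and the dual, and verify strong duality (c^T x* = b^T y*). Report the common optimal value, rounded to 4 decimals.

The standard primal-dual pair for 'max c^T x s.t. A x <= b, x >= 0' is:
  Dual:  min b^T y  s.t.  A^T y >= c,  y >= 0.

So the dual LP is:
  minimize  7y1 + 5y2 + 8y3 + 11y4
  subject to:
    y1 + y3 + 4y4 >= 1
    y2 + 2y3 + 4y4 >= 3
    y1, y2, y3, y4 >= 0

Solving the primal: x* = (0, 2.75).
  primal value c^T x* = 8.25.
Solving the dual: y* = (0, 0, 0, 0.75).
  dual value b^T y* = 8.25.
Strong duality: c^T x* = b^T y*. Confirmed.

8.25


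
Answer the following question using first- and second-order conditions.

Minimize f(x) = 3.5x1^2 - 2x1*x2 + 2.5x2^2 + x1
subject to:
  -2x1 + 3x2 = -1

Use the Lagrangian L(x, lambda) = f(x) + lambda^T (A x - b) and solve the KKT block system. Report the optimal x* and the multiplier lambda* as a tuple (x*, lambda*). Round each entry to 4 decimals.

Form the Lagrangian:
  L(x, lambda) = (1/2) x^T Q x + c^T x + lambda^T (A x - b)
Stationarity (grad_x L = 0): Q x + c + A^T lambda = 0.
Primal feasibility: A x = b.

This gives the KKT block system:
  [ Q   A^T ] [ x     ]   [-c ]
  [ A    0  ] [ lambda ] = [ b ]

Solving the linear system:
  x*      = (-0.0847, -0.3898)
  lambda* = (0.5932)
  f(x*)   = 0.2542

x* = (-0.0847, -0.3898), lambda* = (0.5932)


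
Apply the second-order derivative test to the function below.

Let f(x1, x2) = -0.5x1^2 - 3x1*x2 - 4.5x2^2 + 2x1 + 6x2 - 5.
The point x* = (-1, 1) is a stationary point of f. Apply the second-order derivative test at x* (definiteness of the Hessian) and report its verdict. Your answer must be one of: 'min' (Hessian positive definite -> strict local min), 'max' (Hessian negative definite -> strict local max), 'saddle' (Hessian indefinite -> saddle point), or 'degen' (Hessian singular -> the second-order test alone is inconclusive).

Compute the Hessian H = grad^2 f:
  H = [[-1, -3], [-3, -9]]
Verify stationarity: grad f(x*) = H x* + g = (0, 0).
Eigenvalues of H: -10, 0.
H has a zero eigenvalue (singular; negative semidefinite but not definite), so H is neither positive definite, negative definite, nor indefinite. The second-order test alone is inconclusive -> degen.
(Indeed, f is constant along the null direction of H through x*, so x* is not a strict local extremum.)

degen


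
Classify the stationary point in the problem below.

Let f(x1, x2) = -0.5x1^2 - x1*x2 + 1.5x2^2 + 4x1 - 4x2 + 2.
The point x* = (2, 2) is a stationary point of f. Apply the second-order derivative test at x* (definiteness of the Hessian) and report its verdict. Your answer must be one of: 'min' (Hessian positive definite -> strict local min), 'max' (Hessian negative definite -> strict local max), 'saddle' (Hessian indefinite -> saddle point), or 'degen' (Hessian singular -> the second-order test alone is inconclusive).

Compute the Hessian H = grad^2 f:
  H = [[-1, -1], [-1, 3]]
Verify stationarity: grad f(x*) = H x* + g = (0, 0).
Eigenvalues of H: -1.2361, 3.2361.
Eigenvalues have mixed signs, so H is indefinite -> x* is a saddle point.

saddle


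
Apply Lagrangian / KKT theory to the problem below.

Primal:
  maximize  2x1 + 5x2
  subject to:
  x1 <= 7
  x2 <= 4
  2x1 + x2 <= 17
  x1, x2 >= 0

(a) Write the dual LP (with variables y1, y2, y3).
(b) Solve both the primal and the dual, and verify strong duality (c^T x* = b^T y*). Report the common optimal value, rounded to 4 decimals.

The standard primal-dual pair for 'max c^T x s.t. A x <= b, x >= 0' is:
  Dual:  min b^T y  s.t.  A^T y >= c,  y >= 0.

So the dual LP is:
  minimize  7y1 + 4y2 + 17y3
  subject to:
    y1 + 2y3 >= 2
    y2 + y3 >= 5
    y1, y2, y3 >= 0

Solving the primal: x* = (6.5, 4).
  primal value c^T x* = 33.
Solving the dual: y* = (0, 4, 1).
  dual value b^T y* = 33.
Strong duality: c^T x* = b^T y*. Confirmed.

33


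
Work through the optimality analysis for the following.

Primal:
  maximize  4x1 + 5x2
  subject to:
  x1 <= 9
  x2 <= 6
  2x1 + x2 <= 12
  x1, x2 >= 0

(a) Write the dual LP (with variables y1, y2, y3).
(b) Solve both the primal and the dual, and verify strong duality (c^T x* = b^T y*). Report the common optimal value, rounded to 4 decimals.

The standard primal-dual pair for 'max c^T x s.t. A x <= b, x >= 0' is:
  Dual:  min b^T y  s.t.  A^T y >= c,  y >= 0.

So the dual LP is:
  minimize  9y1 + 6y2 + 12y3
  subject to:
    y1 + 2y3 >= 4
    y2 + y3 >= 5
    y1, y2, y3 >= 0

Solving the primal: x* = (3, 6).
  primal value c^T x* = 42.
Solving the dual: y* = (0, 3, 2).
  dual value b^T y* = 42.
Strong duality: c^T x* = b^T y*. Confirmed.

42


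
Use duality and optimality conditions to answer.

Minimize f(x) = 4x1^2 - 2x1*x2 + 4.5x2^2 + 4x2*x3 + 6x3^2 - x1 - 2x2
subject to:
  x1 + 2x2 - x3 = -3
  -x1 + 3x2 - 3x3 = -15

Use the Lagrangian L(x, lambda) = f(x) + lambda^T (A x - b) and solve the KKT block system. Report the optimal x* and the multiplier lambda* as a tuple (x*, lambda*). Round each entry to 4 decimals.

Form the Lagrangian:
  L(x, lambda) = (1/2) x^T Q x + c^T x + lambda^T (A x - b)
Stationarity (grad_x L = 0): Q x + c + A^T lambda = 0.
Primal feasibility: A x = b.

This gives the KKT block system:
  [ Q   A^T ] [ x     ]   [-c ]
  [ A    0  ] [ lambda ] = [ b ]

Solving the linear system:
  x*      = (2.6975, -1.5967, 2.5041)
  lambda* = (-11.9144, 11.8591)
  f(x*)   = 71.3198

x* = (2.6975, -1.5967, 2.5041), lambda* = (-11.9144, 11.8591)
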